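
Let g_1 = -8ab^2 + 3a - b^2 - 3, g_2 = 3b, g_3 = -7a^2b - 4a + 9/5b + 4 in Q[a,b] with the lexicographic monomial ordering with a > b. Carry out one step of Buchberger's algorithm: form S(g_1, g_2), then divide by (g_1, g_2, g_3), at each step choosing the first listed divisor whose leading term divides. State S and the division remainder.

S(g_1, g_2) = -3/8a + 1/8b^2 + 3/8; remainder on division = -3/8a + 3/8.

lcm(LM(g_1), LM(g_2)) = ab^2.
S = (lcm/LT(g_1))·g_1 − (lcm/LT(g_2))·g_2 = -3/8a + 1/8b^2 + 3/8.
Reduce S modulo (g_1, g_2, g_3) in that order:
  leading term a: no divisor's leading term divides it; move -3/8a to the remainder.
  leading term b^2: subtract (1/24b)·g_2 from 1/8b^2 + 3/8 → 3/8
  leading term 1: no divisor's leading term divides it; move 3/8 to the remainder.
The remainder -3/8a + 3/8 is nonzero, so it would be added as the next basis element.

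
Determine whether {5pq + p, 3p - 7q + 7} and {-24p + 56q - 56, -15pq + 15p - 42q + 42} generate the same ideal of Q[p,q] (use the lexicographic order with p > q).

Equality of ideals is decidable: compute both reduced Gröbner bases (unique for the ordering) and check whether they agree.
Buchberger on the first generating set:
f_1 = 5pq + p, LT = pq.
f_2 = 3p - 7q + 7, LT = p.

S(f_1,f_2): lcm = pq. S = 1/5p + 7/3q^2 - 7/3q.
  leading term p: subtract (1/15)·f_2 from 1/5p + 7/3q^2 - 7/3q → 7/3q^2 - 28/15q - 7/15
  leading term q^2: no divisor's leading term divides it; move 7/3q^2 to the remainder.
  leading term q: no divisor's leading term divides it; move -28/15q to the remainder.
  leading term 1: no divisor's leading term divides it; move -7/15 to the remainder.
  remainder 7/3q^2 - 28/15q - 7/15 ≠ 0; add g_3 = 7/3q^2 - 28/15q - 7/15 to the basis.

The other S-polynomials (S(f_1,g_3), S(f_2,g_3)) all reduce to 0 modulo the current basis, so we have a Gröbner basis.
Inter-reduce: drop elements whose leading term is divisible by another's, tail-reduce, and make monic.
Reduced Gröbner basis: {p - 7/3q + 7/3, q^2 - 4/5q - 1/5}.

Buchberger on the second generating set:
h_1 = -24p + 56q - 56, LT = p.
h_2 = -15pq + 15p - 42q + 42, LT = pq.

S(h_1,h_2): lcm = pq. S = p - 7/3q^2 - 7/15q + 14/5.
  leading term p: subtract (-1/24)·h_1 from p - 7/3q^2 - 7/15q + 14/5 → -7/3q^2 + 28/15q + 7/15
  leading term q^2: no divisor's leading term divides it; move -7/3q^2 to the remainder.
  leading term q: no divisor's leading term divides it; move 28/15q to the remainder.
  leading term 1: no divisor's leading term divides it; move 7/15 to the remainder.
  remainder -7/3q^2 + 28/15q + 7/15 ≠ 0; add k_3 = -7/3q^2 + 28/15q + 7/15 to the basis.

The other S-polynomials (S(h_1,k_3), S(h_2,k_3)) all reduce to 0 modulo the current basis, so we have a Gröbner basis.
Inter-reduce: drop elements whose leading term is divisible by another's, tail-reduce, and make monic.
Reduced Gröbner basis: {p - 7/3q + 7/3, q^2 - 4/5q - 1/5}.

The two bases agree; hence the ideals are identical.

Yes, the ideals are equal.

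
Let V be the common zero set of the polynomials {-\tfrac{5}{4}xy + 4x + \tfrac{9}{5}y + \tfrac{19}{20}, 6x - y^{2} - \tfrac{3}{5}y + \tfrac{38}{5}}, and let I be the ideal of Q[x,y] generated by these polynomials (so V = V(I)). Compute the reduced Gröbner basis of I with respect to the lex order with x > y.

G = {x - \tfrac{1}{6}y^{2} - \tfrac{1}{10}y + \tfrac{19}{15}, y^{3} - \tfrac{13}{5}y^{2} - \tfrac{454}{25}y + \tfrac{494}{25}}

The reduced Gröbner basis is the canonical form of the ideal for this ordering.

f_1 = -\tfrac{5}{4}xy + 4x + \tfrac{9}{5}y + \tfrac{19}{20}, LT = xy.
f_2 = 6x - y^{2} - \tfrac{3}{5}y + \tfrac{38}{5}, LT = x.

S(f_1,f_2): lcm = xy. S = -\tfrac{16}{5}x + \tfrac{1}{6}y^{3} + \tfrac{1}{10}y^{2} - \tfrac{203}{75}y - \tfrac{19}{25}.
  leading term x: subtract (-\tfrac{8}{15})·f_2 from -\tfrac{16}{5}x + \tfrac{1}{6}y^{3} + \tfrac{1}{10}y^{2} - \tfrac{203}{75}y - \tfrac{19}{25} → \tfrac{1}{6}y^{3} - \tfrac{13}{30}y^{2} - \tfrac{227}{75}y + \tfrac{247}{75}
  leading term y^{3}: no divisor's leading term divides it; move \tfrac{1}{6}y^{3} to the remainder.
  leading term y^{2}: no divisor's leading term divides it; move -\tfrac{13}{30}y^{2} to the remainder.
  leading term y: no divisor's leading term divides it; move -\tfrac{227}{75}y to the remainder.
  leading term 1: no divisor's leading term divides it; move \tfrac{247}{75} to the remainder.
  remainder \tfrac{1}{6}y^{3} - \tfrac{13}{30}y^{2} - \tfrac{227}{75}y + \tfrac{247}{75} ≠ 0; add g_3 = \tfrac{1}{6}y^{3} - \tfrac{13}{30}y^{2} - \tfrac{227}{75}y + \tfrac{247}{75} to the basis.

The other S-polynomials (S(f_1,g_3), S(f_2,g_3)) all reduce to 0 modulo the current basis, so we have a Gröbner basis.
Inter-reduce: drop elements whose leading term is divisible by another's, tail-reduce, and make monic.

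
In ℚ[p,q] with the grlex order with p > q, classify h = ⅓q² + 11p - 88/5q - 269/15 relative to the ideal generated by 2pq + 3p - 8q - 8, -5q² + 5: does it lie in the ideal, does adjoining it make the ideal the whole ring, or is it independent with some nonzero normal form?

⅓q² + 11p - 88/5q - 269/15 lies in I (it reduces to 0).

First compute the reduced Gröbner basis of I by Buchberger's algorithm.
f_1 = 2pq + 3p - 8q - 8, LT = pq.
f_2 = -5q² + 5, LT = q².

S(f_1,f_2): lcm = pq². S = 3/2pq - 4q² + p - 4q.
  leading term pq: subtract (¾)·f_1 from 3/2pq - 4q² + p - 4q → -4q² - 5/4p + 2q + 6
  leading term q²: subtract (⅘)·f_2 from -4q² - 5/4p + 2q + 6 → -5/4p + 2q + 2
  leading term p: no divisor's leading term divides it; move -5/4p to the remainder.
  leading term q: no divisor's leading term divides it; move 2q to the remainder.
  leading term 1: no divisor's leading term divides it; move 2 to the remainder.
  remainder -5/4p + 2q + 2 ≠ 0; add k_3 = -5/4p + 2q + 2 to the basis.

The other S-polynomials (S(f_1,k_3), S(f_2,k_3)) all reduce to 0 modulo the current basis, so we have a Gröbner basis.
Inter-reduce: drop elements whose leading term is divisible by another's, tail-reduce, and make monic.
Reduced Gröbner basis: {q² - 1, p - 8/5q - 8/5}.
Label its elements g_1 = q² - 1, g_2 = p - 8/5q - 8/5.

Reduce h = ⅓q² + 11p - 88/5q - 269/15 modulo G:
  leading term q²: subtract (⅓)·g_1 from ⅓q² + 11p - 88/5q - 269/15 → 11p - 88/5q - 88/5
  leading term p: subtract (11)·g_2 from 11p - 88/5q - 88/5 → 0
  normal form = 0.
Since the normal form is 0, h ∈ I.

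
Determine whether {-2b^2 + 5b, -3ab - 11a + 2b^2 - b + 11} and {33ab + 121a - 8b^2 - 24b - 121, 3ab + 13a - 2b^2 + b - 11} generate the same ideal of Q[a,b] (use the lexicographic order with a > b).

No, the ideals differ.

Since reduced Gröbner bases are canonical representatives of ideals under a given ordering, it suffices to compute and compare them.
Buchberger on the first generating set:
f_1 = -2b^2 + 5b, LT = b^2.
f_2 = -3ab - 11a + 2b^2 - b + 11, LT = ab.

S(f_1,f_2): lcm = ab^2. S = -37/6ab + 2/3b^3 - 1/3b^2 + 11/3b.
  leading term ab: subtract (37/18)·f_2 from -37/6ab + 2/3b^3 - 1/3b^2 + 11/3b → 407/18a + 2/3b^3 - 40/9b^2 + 103/18b - 407/18
  leading term a: no divisor's leading term divides it; move 407/18a to the remainder.
  leading term b^3: subtract (-1/3b)·f_1 from 2/3b^3 - 40/9b^2 + 103/18b - 407/18 → -25/9b^2 + 103/18b - 407/18
  leading term b^2: subtract (25/18)·f_1 from -25/9b^2 + 103/18b - 407/18 → -11/9b - 407/18
  leading term b: no divisor's leading term divides it; move -11/9b to the remainder.
  leading term 1: no divisor's leading term divides it; move -407/18 to the remainder.
  remainder 407/18a - 11/9b - 407/18 ≠ 0; add g_3 = 407/18a - 11/9b - 407/18 to the basis.

The other S-polynomials (S(f_1,g_3), S(f_2,g_3)) all reduce to 0 modulo the current basis, so we have a Gröbner basis.
Inter-reduce: drop elements whose leading term is divisible by another's, tail-reduce, and make monic.
Reduced Gröbner basis: {a - 2/37b - 1, b^2 - 5/2b}.

Buchberger on the second generating set:
h_1 = 33ab + 121a - 8b^2 - 24b - 121, LT = ab.
h_2 = 3ab + 13a - 2b^2 + b - 11, LT = ab.

S(h_1,h_2): lcm = ab. S = -2/3a + 14/33b^2 - 35/33b.
  leading term a: no divisor's leading term divides it; move -2/3a to the remainder.
  leading term b^2: no divisor's leading term divides it; move 14/33b^2 to the remainder.
  leading term b: no divisor's leading term divides it; move -35/33b to the remainder.
  remainder -2/3a + 14/33b^2 - 35/33b ≠ 0; add k_3 = -2/3a + 14/33b^2 - 35/33b to the basis.

S(h_1,k_3): lcm = ab. S = 11/3a + 7/11b^3 - 11/6b^2 - 8/11b - 11/3.
  leading term a: subtract (-11/2)·k_3 from 11/3a + 7/11b^3 - 11/6b^2 - 8/11b - 11/3 → 7/11b^3 + 1/2b^2 - 433/66b - 11/3
  leading term b^3: no divisor's leading term divides it; move 7/11b^3 to the remainder.
  leading term b^2: no divisor's leading term divides it; move 1/2b^2 to the remainder.
  leading term b: no divisor's leading term divides it; move -433/66b to the remainder.
  leading term 1: no divisor's leading term divides it; move -11/3 to the remainder.
  remainder 7/11b^3 + 1/2b^2 - 433/66b - 11/3 ≠ 0; add k_4 = 7/11b^3 + 1/2b^2 - 433/66b - 11/3 to the basis.

The other S-polynomials (S(h_2,k_3), S(h_1,k_4), S(h_2,k_4), S(k_3,k_4)) all reduce to 0 modulo the current basis, so we have a Gröbner basis.
Inter-reduce: drop elements whose leading term is divisible by another's, tail-reduce, and make monic.
Reduced Gröbner basis: {a - 7/11b^2 + 35/22b, b^3 + 11/14b^2 - 433/42b - 121/21}.

Since the reduced bases disagree, the two ideals are not the same.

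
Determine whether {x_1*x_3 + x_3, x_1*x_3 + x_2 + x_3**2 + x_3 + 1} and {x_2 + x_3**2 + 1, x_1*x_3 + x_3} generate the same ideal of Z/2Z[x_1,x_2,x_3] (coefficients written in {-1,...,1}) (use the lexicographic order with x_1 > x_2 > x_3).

Yes, the ideals are equal.

Since reduced Gröbner bases are canonical representatives of ideals under a given ordering, it suffices to compute and compare them.
Buchberger on the first generating set:
f_1 = x_1*x_3 + x_3, LT = x_1*x_3.
f_2 = x_1*x_3 + x_2 + x_3**2 + x_3 + 1, LT = x_1*x_3.

S(f_1,f_2): lcm = x_1*x_3. S = x_2 + x_3**2 + 1.
  reduce S modulo (f_1, f_2):
  remainder x_2 + x_3**2 + 1 ≠ 0; add g_3 = x_2 + x_3**2 + 1 to the basis.

The other S-polynomials (S(f_1,g_3), S(f_2,g_3)) all reduce to 0 modulo the current basis, so we have a Gröbner basis.
Inter-reduce: drop elements whose leading term is divisible by another's, tail-reduce, and make monic.
Reduced Gröbner basis: {x_1*x_3 + x_3, x_2 + x_3**2 + 1}.

Buchberger on the second generating set:
h_1 = x_2 + x_3**2 + 1, LT = x_2.
h_2 = x_1*x_3 + x_3, LT = x_1*x_3.

The S-polynomials (S(h_1,h_2)) all reduce to 0 modulo the current basis, so we have a Gröbner basis.
Inter-reduce: drop elements whose leading term is divisible by another's, tail-reduce, and make monic.
Reduced Gröbner basis: {x_1*x_3 + x_3, x_2 + x_3**2 + 1}.

The two bases agree; hence the ideals are identical.
The same test decides containment: I ⊆ J iff every generator of I reduces to 0 modulo a Gröbner basis of J.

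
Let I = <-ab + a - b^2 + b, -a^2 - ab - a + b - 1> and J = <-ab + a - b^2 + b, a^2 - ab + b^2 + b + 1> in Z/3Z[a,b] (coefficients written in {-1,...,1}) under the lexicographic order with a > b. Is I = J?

Yes, the ideals are equal.

Since reduced Gröbner bases are canonical representatives of ideals under a given ordering, it suffices to compute and compare them.
Buchberger on the first generating set:
f_1 = -ab + a - b^2 + b, LT = ab.
f_2 = -a^2 - ab - a + b - 1, LT = a^2.

S(f_1,f_2): lcm = a^2b. S = -a^2 + ab + b^2 - b.
  reduce S modulo (f_1, f_2):
  remainder -b^2 + 1 ≠ 0; add g_3 = -b^2 + 1 to the basis.

The other S-polynomials (S(f_1,g_3), S(f_2,g_3)) all reduce to 0 modulo the current basis, so we have a Gröbner basis.
Inter-reduce: drop elements whose leading term is divisible by another's, tail-reduce, and make monic.
Reduced Gröbner basis: {a^2 - a, ab - a - b + 1, b^2 - 1}.

Buchberger on the second generating set:
h_1 = -ab + a - b^2 + b, LT = ab.
h_2 = a^2 - ab + b^2 + b + 1, LT = a^2.

S(h_1,h_2): lcm = a^2b. S = -a^2 - ab^2 - ab - b^3 - b^2 - b.
  reduce S modulo (h_1, h_2):
  remainder -b^2 + 1 ≠ 0; add k_3 = -b^2 + 1 to the basis.

The other S-polynomials (S(h_1,k_3), S(h_2,k_3)) all reduce to 0 modulo the current basis, so we have a Gröbner basis.
Inter-reduce: drop elements whose leading term is divisible by another's, tail-reduce, and make monic.
Reduced Gröbner basis: {a^2 - a, ab - a - b + 1, b^2 - 1}.

These coincide, so the ideals are equal.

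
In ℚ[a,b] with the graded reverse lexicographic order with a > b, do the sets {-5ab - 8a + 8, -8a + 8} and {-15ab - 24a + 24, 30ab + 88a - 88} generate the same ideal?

Equality of ideals is decidable: compute both reduced Gröbner bases (unique for the ordering) and check whether they agree.
Buchberger on the first generating set:
f_1 = -5ab - 8a + 8, LT = ab.
f_2 = -8a + 8, LT = a.

S(f_1,f_2): lcm = ab. S = 8/5a + b - 8/5.
  reduce S modulo (f_1, f_2):
  remainder b ≠ 0; add g_3 = b to the basis.

The other S-polynomials (S(f_1,g_3), S(f_2,g_3)) all reduce to 0 modulo the current basis, so we have a Gröbner basis.
Inter-reduce: drop elements whose leading term is divisible by another's, tail-reduce, and make monic.
Reduced Gröbner basis: {a - 1, b}.

Buchberger on the second generating set:
h_1 = -15ab - 24a + 24, LT = ab.
h_2 = 30ab + 88a - 88, LT = ab.

S(h_1,h_2): lcm = ab. S = -4/3a + 4/3.
  reduce S modulo (h_1, h_2):
  remainder -4/3a + 4/3 ≠ 0; add k_3 = -4/3a + 4/3 to the basis.

S(h_1,k_3): lcm = ab. S = 8/5a + b - 8/5.
  reduce S modulo (h_1, h_2, k_3):
  remainder b ≠ 0; add k_4 = b to the basis.

The other S-polynomials (S(h_2,k_3), S(h_1,k_4), S(h_2,k_4), S(k_3,k_4)) all reduce to 0 modulo the current basis, so we have a Gröbner basis.
Inter-reduce: drop elements whose leading term is divisible by another's, tail-reduce, and make monic.
Reduced Gröbner basis: {a - 1, b}.

These coincide, so the ideals are equal.

Yes, the ideals are equal.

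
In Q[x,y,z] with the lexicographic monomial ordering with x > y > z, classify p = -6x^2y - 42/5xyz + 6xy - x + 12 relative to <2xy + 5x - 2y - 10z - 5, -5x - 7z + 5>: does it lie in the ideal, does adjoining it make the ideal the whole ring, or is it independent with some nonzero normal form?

First compute the reduced Gröbner basis of I by Buchberger's algorithm.
f_1 = 2xy + 5x - 2y - 10z - 5, LT = xy.
f_2 = -5x - 7z + 5, LT = x.

S(f_1,f_2): lcm = xy. S = 5/2x - 7/5yz - 5z - 5/2.
  leading term x: subtract (-1/2)·f_2 from 5/2x - 7/5yz - 5z - 5/2 → -7/5yz - 17/2z
  leading term yz: no divisor's leading term divides it; move -7/5yz to the remainder.
  leading term z: no divisor's leading term divides it; move -17/2z to the remainder.
  remainder -7/5yz - 17/2z ≠ 0; add h_3 = -7/5yz - 17/2z to the basis.

The other S-polynomials (S(f_1,h_3), S(f_2,h_3)) all reduce to 0 modulo the current basis, so we have a Gröbner basis.
Inter-reduce: drop elements whose leading term is divisible by another's, tail-reduce, and make monic.
Reduced Gröbner basis: {x + 7/5z - 1, yz + 85/14z}.
Label its elements g_1 = x + 7/5z - 1, g_2 = yz + 85/14z.

Reduce p = -6x^2y - 42/5xyz + 6xy - x + 12 modulo G:
  leading term x^2y: subtract (-6xy)·g_1 from -6x^2y - 42/5xyz + 6xy - x + 12 → -x + 12
  leading term x: subtract (-1)·g_1 from -x + 12 → 7/5z + 11
  leading term z: no divisor's leading term divides it; move 7/5z to the remainder.
  leading term 1: no divisor's leading term divides it; move 11 to the remainder.
  normal form = 7/5z + 11.
The normal form is nonzero, so p ∉ I. Since p minus its normal form lies in I, I + (p) = I + (r) where r = 7/5z + 11; decide whether this ideal is the whole ring.
Run Buchberger on G together with r (pairs among the g_i already reduce to 0 since G is a Gröbner basis):
g_1 = x + 7/5z - 1, LT = x.
g_2 = yz + 85/14z, LT = yz.
r = 7/5z + 11, LT = z.

S(g_2,r): lcm = yz. S = -55/7y + 85/14z.
  leading term y: no divisor's leading term divides it; move -55/7y to the remainder.
  leading term z: subtract (425/98)·r from 85/14z → -4675/98
  leading term 1: no divisor's leading term divides it; move -4675/98 to the remainder.
  remainder -55/7y - 4675/98 ≠ 0; add m_4 = -55/7y - 4675/98 to the basis.

The other S-polynomials (S(g_1,g_2), S(g_1,r), S(g_1,m_4), S(g_2,m_4), S(r,m_4)) all reduce to 0 modulo the current basis, so we have a Gröbner basis.
Inter-reduce: drop elements whose leading term is divisible by another's, tail-reduce, and make monic.
Reduced Gröbner basis: {x - 12, y + 85/14, z + 55/7}.
The reduced Gröbner basis of I + (p) is {x - 12, y + 85/14, z + 55/7} ≠ {1}, a proper ideal, so the enlarged system stays consistent: p is independent of I, with normal form 7/5z + 11.

Ideal membership is decidable via reduction modulo a Gröbner basis.

-6x^2y - 42/5xyz + 6xy - x + 12 is independent of I; its normal form modulo I is 7/5z + 11.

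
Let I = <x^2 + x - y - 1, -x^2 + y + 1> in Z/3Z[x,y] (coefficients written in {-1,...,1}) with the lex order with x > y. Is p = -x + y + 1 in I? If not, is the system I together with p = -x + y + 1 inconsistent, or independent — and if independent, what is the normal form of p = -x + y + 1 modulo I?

-x + y + 1 lies in I (it reduces to 0).

First compute the reduced Gröbner basis of I by Buchberger's algorithm.
f_1 = x^2 + x - y - 1, LT = x^2.
f_2 = -x^2 + y + 1, LT = x^2.

S(f_1,f_2): lcm = x^2. S = x.
  reduce S modulo (f_1, f_2):
  remainder x ≠ 0; add h_3 = x to the basis.

S(f_1,h_3): lcm = x^2. S = x - y - 1.
  reduce S modulo (f_1, f_2, h_3):
  remainder -y - 1 ≠ 0; add h_4 = -y - 1 to the basis.

The other S-polynomials (S(f_2,h_3), S(f_1,h_4), S(f_2,h_4), S(h_3,h_4)) all reduce to 0 modulo the current basis, so we have a Gröbner basis.
Inter-reduce: drop elements whose leading term is divisible by another's, tail-reduce, and make monic.
Reduced Gröbner basis: {x, y + 1}.
Label its elements g_1 = x, g_2 = y + 1.

Reduce p = -x + y + 1 modulo G:
  leading term x: subtract (-1)·g_1 from -x + y + 1 → y + 1
  leading term y: subtract (1)·g_2 from y + 1 → 0
  normal form = 0.
Since the normal form is 0, p ∈ I.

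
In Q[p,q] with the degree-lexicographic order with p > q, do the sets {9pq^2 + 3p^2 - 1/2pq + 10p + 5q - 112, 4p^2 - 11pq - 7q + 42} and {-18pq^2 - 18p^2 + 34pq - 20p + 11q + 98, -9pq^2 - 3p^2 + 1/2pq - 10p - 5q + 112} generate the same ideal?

Equality of ideals is decidable: compute both reduced Gröbner bases (unique for the ordering) and check whether they agree.
Buchberger on the first generating set:
f_1 = 9pq^2 + 3p^2 - 1/2pq + 10p + 5q - 112, LT = pq^2.
f_2 = 4p^2 - 11pq - 7q + 42, LT = p^2.

S(f_1,f_2): lcm = p^2q^2. S = 11/4pq^3 + 1/3p^3 - 1/18p^2q + 7/4q^3 + 10/9p^2 + 5/9pq - 21/2q^2 - 112/9p.
  leading term pq^3: subtract (11/36q)·f_1 from 11/4pq^3 + 1/3p^3 - 1/18p^2q + 7/4q^3 + 10/9p^2 + 5/9pq - 21/2q^2 - 112/9p → 1/3p^3 - 35/36p^2q + 11/72pq^2 + 7/4q^3 + 10/9p^2 - 5/2pq - 433/36q^2 - 112/9p + 308/9q
  leading term p^3: subtract (1/12p)·f_2 from 1/3p^3 - 35/36p^2q + 11/72pq^2 + 7/4q^3 + 10/9p^2 - 5/2pq - 433/36q^2 - 112/9p + 308/9q → -1/18p^2q + 11/72pq^2 + 7/4q^3 + 10/9p^2 - 23/12pq - 433/36q^2 - 287/18p + 308/9q
  leading term p^2q: subtract (-1/72q)·f_2 from -1/18p^2q + 11/72pq^2 + 7/4q^3 + 10/9p^2 - 23/12pq - 433/36q^2 - 287/18p + 308/9q → 7/4q^3 + 10/9p^2 - 23/12pq - 97/8q^2 - 287/18p + 1253/36q
  leading term q^3: no divisor's leading term divides it; move 7/4q^3 to the remainder.
  leading term p^2: subtract (5/18)·f_2 from 10/9p^2 - 23/12pq - 97/8q^2 - 287/18p + 1253/36q → 41/36pq - 97/8q^2 - 287/18p + 147/4q - 35/3
  leading term pq: no divisor's leading term divides it; move 41/36pq to the remainder.
  leading term q^2: no divisor's leading term divides it; move -97/8q^2 to the remainder.
  leading term p: no divisor's leading term divides it; move -287/18p to the remainder.
  leading term q: no divisor's leading term divides it; move 147/4q to the remainder.
  leading term 1: no divisor's leading term divides it; move -35/3 to the remainder.
  remainder 7/4q^3 + 41/36pq - 97/8q^2 - 287/18p + 147/4q - 35/3 ≠ 0; add g_3 = 7/4q^3 + 41/36pq - 97/8q^2 - 287/18p + 147/4q - 35/3 to the basis.

S(f_1,g_3): lcm = pq^3. S = -20/63p^2q + 433/63pq^2 + 82/9p^2 - 179/9pq + 5/9q^2 + 20/3p - 112/9q.
  leading term p^2q: subtract (-5/63q)·f_2 from -20/63p^2q + 433/63pq^2 + 82/9p^2 - 179/9pq + 5/9q^2 + 20/3p - 112/9q → 6pq^2 + 82/9p^2 - 179/9pq + 20/3p - 82/9q
  leading term pq^2: subtract (2/3)·f_1 from 6pq^2 + 82/9p^2 - 179/9pq + 20/3p - 82/9q → 64/9p^2 - 176/9pq - 112/9q + 224/3
  leading term p^2: subtract (16/9)·f_2 from 64/9p^2 - 176/9pq - 112/9q + 224/3 → 0
  remainder 0.

S(f_2,g_3): leading monomials are coprime, so the S-polynomial reduces to 0 (Buchberger's first criterion).
Every S-polynomial of the final basis reduces to 0, so we have a Gröbner basis.
Inter-reduce: drop elements whose leading term is divisible by another's, tail-reduce, and make monic.
Reduced Gröbner basis: {pq^2 + 31/36pq + 10/9p + 41/36q - 287/18, q^3 + 41/63pq - 97/14q^2 - 82/9p + 21q - 20/3, p^2 - 11/4pq - 7/4q + 21/2}.

Buchberger on the second generating set:
h_1 = -18pq^2 - 18p^2 + 34pq - 20p + 11q + 98, LT = pq^2.
h_2 = -9pq^2 - 3p^2 + 1/2pq - 10p - 5q + 112, LT = pq^2.

S(h_1,h_2): lcm = pq^2. S = 2/3p^2 - 11/6pq - 7/6q + 7.
  leading term p^2: no divisor's leading term divides it; move 2/3p^2 to the remainder.
  leading term pq: no divisor's leading term divides it; move -11/6pq to the remainder.
  leading term q: no divisor's leading term divides it; move -7/6q to the remainder.
  leading term 1: no divisor's leading term divides it; move 7 to the remainder.
  remainder 2/3p^2 - 11/6pq - 7/6q + 7 ≠ 0; add k_3 = 2/3p^2 - 11/6pq - 7/6q + 7 to the basis.

S(h_1,k_3): lcm = p^2q^2. S = 11/4pq^3 + p^3 - 17/9p^2q + 7/4q^3 + 10/9p^2 - 11/18pq - 21/2q^2 - 49/9p.
  leading term pq^3: subtract (-11/72q)·h_1 from 11/4pq^3 + p^3 - 17/9p^2q + 7/4q^3 + 10/9p^2 - 11/18pq - 21/2q^2 - 49/9p → p^3 - 167/36p^2q + 187/36pq^2 + 7/4q^3 + 10/9p^2 - 11/3pq - 635/72q^2 - 49/9p + 539/36q
  leading term p^3: subtract (3/2p)·k_3 from p^3 - 167/36p^2q + 187/36pq^2 + 7/4q^3 + 10/9p^2 - 11/3pq - 635/72q^2 - 49/9p + 539/36q → -17/9p^2q + 187/36pq^2 + 7/4q^3 + 10/9p^2 - 23/12pq - 635/72q^2 - 287/18p + 539/36q
  leading term p^2q: subtract (-17/6q)·k_3 from -17/9p^2q + 187/36pq^2 + 7/4q^3 + 10/9p^2 - 23/12pq - 635/72q^2 - 287/18p + 539/36q → 7/4q^3 + 10/9p^2 - 23/12pq - 97/8q^2 - 287/18p + 1253/36q
  leading term q^3: no divisor's leading term divides it; move 7/4q^3 to the remainder.
  leading term p^2: subtract (5/3)·k_3 from 10/9p^2 - 23/12pq - 97/8q^2 - 287/18p + 1253/36q → 41/36pq - 97/8q^2 - 287/18p + 147/4q - 35/3
  leading term pq: no divisor's leading term divides it; move 41/36pq to the remainder.
  leading term q^2: no divisor's leading term divides it; move -97/8q^2 to the remainder.
  leading term p: no divisor's leading term divides it; move -287/18p to the remainder.
  leading term q: no divisor's leading term divides it; move 147/4q to the remainder.
  leading term 1: no divisor's leading term divides it; move -35/3 to the remainder.
  remainder 7/4q^3 + 41/36pq - 97/8q^2 - 287/18p + 147/4q - 35/3 ≠ 0; add k_4 = 7/4q^3 + 41/36pq - 97/8q^2 - 287/18p + 147/4q - 35/3 to the basis.

S(h_2,k_3): lcm = p^2q^2. S = 11/4pq^3 + 1/3p^3 - 1/18p^2q + 7/4q^3 + 10/9p^2 + 5/9pq - 21/2q^2 - 112/9p.
  leading term pq^3: subtract (-11/72q)·h_1 from 11/4pq^3 + 1/3p^3 - 1/18p^2q + 7/4q^3 + 10/9p^2 + 5/9pq - 21/2q^2 - 112/9p → 1/3p^3 - 101/36p^2q + 187/36pq^2 + 7/4q^3 + 10/9p^2 - 5/2pq - 635/72q^2 - 112/9p + 539/36q
  leading term p^3: subtract (1/2p)·k_3 from 1/3p^3 - 101/36p^2q + 187/36pq^2 + 7/4q^3 + 10/9p^2 - 5/2pq - 635/72q^2 - 112/9p + 539/36q → -17/9p^2q + 187/36pq^2 + 7/4q^3 + 10/9p^2 - 23/12pq - 635/72q^2 - 287/18p + 539/36q
  leading term p^2q: subtract (-17/6q)·k_3 from -17/9p^2q + 187/36pq^2 + 7/4q^3 + 10/9p^2 - 23/12pq - 635/72q^2 - 287/18p + 539/36q → 7/4q^3 + 10/9p^2 - 23/12pq - 97/8q^2 - 287/18p + 1253/36q
  leading term q^3: subtract (1)·k_4 from 7/4q^3 + 10/9p^2 - 23/12pq - 97/8q^2 - 287/18p + 1253/36q → 10/9p^2 - 55/18pq - 35/18q + 35/3
  leading term p^2: subtract (5/3)·k_3 from 10/9p^2 - 55/18pq - 35/18q + 35/3 → 0
  remainder 0.

S(h_1,k_4): lcm = pq^3. S = 22/63p^2q + 635/126pq^2 + 82/9p^2 - 179/9pq - 11/18q^2 + 20/3p - 49/9q.
  leading term p^2q: subtract (11/21q)·k_3 from 22/63p^2q + 635/126pq^2 + 82/9p^2 - 179/9pq - 11/18q^2 + 20/3p - 49/9q → 6pq^2 + 82/9p^2 - 179/9pq + 20/3p - 82/9q
  leading term pq^2: subtract (-1/3)·h_1 from 6pq^2 + 82/9p^2 - 179/9pq + 20/3p - 82/9q → 28/9p^2 - 77/9pq - 49/9q + 98/3
  leading term p^2: subtract (14/3)·k_3 from 28/9p^2 - 77/9pq - 49/9q + 98/3 → 0
  remainder 0.

S(h_2,k_4): lcm = pq^3. S = -20/63p^2q + 433/63pq^2 + 82/9p^2 - 179/9pq + 5/9q^2 + 20/3p - 112/9q.
  leading term p^2q: subtract (-10/21q)·k_3 from -20/63p^2q + 433/63pq^2 + 82/9p^2 - 179/9pq + 5/9q^2 + 20/3p - 112/9q → 6pq^2 + 82/9p^2 - 179/9pq + 20/3p - 82/9q
  leading term pq^2: subtract (-1/3)·h_1 from 6pq^2 + 82/9p^2 - 179/9pq + 20/3p - 82/9q → 28/9p^2 - 77/9pq - 49/9q + 98/3
  leading term p^2: subtract (14/3)·k_3 from 28/9p^2 - 77/9pq - 49/9q + 98/3 → 0
  remainder 0.

S(k_3,k_4): leading monomials are coprime, so the S-polynomial reduces to 0 (Buchberger's first criterion).
Every S-polynomial of the final basis reduces to 0, so we have a Gröbner basis.
Inter-reduce: drop elements whose leading term is divisible by another's, tail-reduce, and make monic.
Reduced Gröbner basis: {pq^2 + 31/36pq + 10/9p + 41/36q - 287/18, q^3 + 41/63pq - 97/14q^2 - 82/9p + 21q - 20/3, p^2 - 11/4pq - 7/4q + 21/2}.

The two bases agree; hence the ideals are identical.

Yes, the ideals are equal.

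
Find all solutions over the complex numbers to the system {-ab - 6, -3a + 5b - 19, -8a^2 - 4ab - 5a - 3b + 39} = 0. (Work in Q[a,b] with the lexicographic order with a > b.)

Compute a lex Gröbner basis by Buchberger's algorithm.
f_1 = -ab - 6, LT = ab.
f_2 = -3a + 5b - 19, LT = a.
f_3 = -8a^2 - 4ab - 5a - 3b + 39, LT = a^2.

S(f_1,f_2): lcm = ab. S = 5/3b^2 - 19/3b + 6.
  leading term b^2: no divisor's leading term divides it; move 5/3b^2 to the remainder.
  leading term b: no divisor's leading term divides it; move -19/3b to the remainder.
  leading term 1: no divisor's leading term divides it; move 6 to the remainder.
  remainder 5/3b^2 - 19/3b + 6 ≠ 0; add h_4 = 5/3b^2 - 19/3b + 6 to the basis.

S(f_1,f_3): lcm = a^2b. S = -1/2ab^2 - 5/8ab + 6a - 3/8b^2 + 39/8b.
  leading term ab^2: subtract (1/2b)·f_1 from -1/2ab^2 - 5/8ab + 6a - 3/8b^2 + 39/8b → -5/8ab + 6a - 3/8b^2 + 63/8b
  leading term ab: subtract (5/8)·f_1 from -5/8ab + 6a - 3/8b^2 + 63/8b → 6a - 3/8b^2 + 63/8b + 15/4
  leading term a: subtract (-2)·f_2 from 6a - 3/8b^2 + 63/8b + 15/4 → -3/8b^2 + 143/8b - 137/4
  leading term b^2: subtract (-9/40)·h_4 from -3/8b^2 + 143/8b - 137/4 → 329/20b - 329/10
  leading term b: no divisor's leading term divides it; move 329/20b to the remainder.
  leading term 1: no divisor's leading term divides it; move -329/10 to the remainder.
  remainder 329/20b - 329/10 ≠ 0; add h_5 = 329/20b - 329/10 to the basis.

The other S-polynomials (S(f_2,f_3), S(f_1,h_4), S(f_2,h_4), S(f_3,h_4), S(f_1,h_5), S(f_2,h_5), S(f_3,h_5), S(h_4,h_5)) all reduce to 0 modulo the current basis, so we have a Gröbner basis.
Inter-reduce: drop elements whose leading term is divisible by another's, tail-reduce, and make monic.
Reduced Gröbner basis: {a + 3, b - 2}.

The lex basis is triangular: the last element involves only b. Solving b - 2 = 0 gives b ∈ {2}; substituting each value into the earlier elements determines the remaining variables.
  b = 2: the earlier basis element becomes a + 3 = 0, giving a = -3 — point (-3, 2).
Substituting each solution back into the original system confirms all equations vanish.
Zero-dimensionality of the ideal guarantees finitely many solutions over ℂ.

{(-3, 2)}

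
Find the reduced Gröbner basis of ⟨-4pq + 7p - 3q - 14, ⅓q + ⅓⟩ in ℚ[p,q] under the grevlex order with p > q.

Buchberger's algorithm terminates because the ascending chain of leading-term ideals stabilizes.

f_1 = -4pq + 7p - 3q - 14, LT = pq.
f_2 = ⅓q + ⅓, LT = q.

S(f_1,f_2): lcm = pq. S = -11/4p + ¾q + 7/2.
  reduce S modulo (f_1, f_2):
  remainder -11/4p + 11/4 ≠ 0; add g_3 = -11/4p + 11/4 to the basis.

The other S-polynomials (S(f_1,g_3), S(f_2,g_3)) all reduce to 0 modulo the current basis, so we have a Gröbner basis.
Inter-reduce: drop elements whose leading term is divisible by another's, tail-reduce, and make monic.

G = {p - 1, q + 1}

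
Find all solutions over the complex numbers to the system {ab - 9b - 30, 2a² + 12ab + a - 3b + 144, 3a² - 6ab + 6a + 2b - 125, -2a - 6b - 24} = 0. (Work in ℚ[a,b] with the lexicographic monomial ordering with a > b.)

{(3, -5)}

Compute a lex Gröbner basis by Buchberger's algorithm.
f_1 = ab - 9b - 30, LT = ab.
f_2 = 2a² + 12ab + a - 3b + 144, LT = a².
f_3 = 3a² - 6ab + 6a + 2b - 125, LT = a².
f_4 = -2a - 6b - 24, LT = a.

S(f_1,f_2): lcm = a²b. S = -6ab² - 19/2ab - 30a + 3/2b² - 72b.
  leading term ab²: subtract (-6b)·f_1 from -6ab² - 19/2ab - 30a + 3/2b² - 72b → -19/2ab - 30a - 105/2b² - 252b
  leading term ab: subtract (-19/2)·f_1 from -19/2ab - 30a - 105/2b² - 252b → -30a - 105/2b² - 675/2b - 285
  leading term a: subtract (15)·f_4 from -30a - 105/2b² - 675/2b - 285 → -105/2b² - 495/2b + 75
  leading term b²: no divisor's leading term divides it; move -105/2b² to the remainder.
  leading term b: no divisor's leading term divides it; move -495/2b to the remainder.
  leading term 1: no divisor's leading term divides it; move 75 to the remainder.
  remainder -105/2b² - 495/2b + 75 ≠ 0; add h_5 = -105/2b² - 495/2b + 75 to the basis.

S(f_1,f_3): lcm = a²b. S = 2ab² - 11ab - 30a - ⅔b² + 125/3b.
  leading term ab²: subtract (2b)·f_1 from 2ab² - 11ab - 30a - ⅔b² + 125/3b → -11ab - 30a + 52/3b² + 305/3b
  leading term ab: subtract (-11)·f_1 from -11ab - 30a + 52/3b² + 305/3b → -30a + 52/3b² + 8/3b - 330
  leading term a: subtract (15)·f_4 from -30a + 52/3b² + 8/3b - 330 → 52/3b² + 278/3b + 30
  leading term b²: subtract (-104/315)·h_5 from 52/3b² + 278/3b + 30 → 230/21b + 1150/21
  leading term b: no divisor's leading term divides it; move 230/21b to the remainder.
  leading term 1: no divisor's leading term divides it; move 1150/21 to the remainder.
  remainder 230/21b + 1150/21 ≠ 0; add h_6 = 230/21b + 1150/21 to the basis.

The other S-polynomials (S(f_1,f_4), S(f_2,f_3), S(f_2,f_4), S(f_3,f_4), S(f_1,h_5), S(f_2,h_5), S(f_3,h_5), S(f_4,h_5), S(f_1,h_6), S(f_2,h_6), S(f_3,h_6), S(f_4,h_6), S(h_5,h_6)) all reduce to 0 modulo the current basis, so we have a Gröbner basis.
Inter-reduce: drop elements whose leading term is divisible by another's, tail-reduce, and make monic.
Reduced Gröbner basis: {a - 3, b + 5}.

A lex Gröbner basis eliminates variables successively. Here b + 5 depends only on b, with roots {-5}; lifting each root through the earlier basis elements recovers the full solutions.
  b = -5: the earlier basis element becomes a - 3 = 0, giving a = 3 — point (3, -5).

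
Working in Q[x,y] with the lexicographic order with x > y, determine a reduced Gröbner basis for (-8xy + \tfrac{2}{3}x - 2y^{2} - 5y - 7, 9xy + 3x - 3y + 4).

G = {x - \tfrac{3}{5}y^{2} - \tfrac{23}{10}y - \tfrac{31}{30}, y^{3} + \tfrac{25}{6}y^{2} + \tfrac{22}{9}y + \tfrac{71}{54}}

f_1 = -8xy + \tfrac{2}{3}x - 2y^{2} - 5y - 7, LT = xy.
f_2 = 9xy + 3x - 3y + 4, LT = xy.

S(f_1,f_2): lcm = xy. S = -\tfrac{5}{12}x + \tfrac{1}{4}y^{2} + \tfrac{23}{24}y + \tfrac{31}{72}.
  leading term x: no divisor's leading term divides it; move -\tfrac{5}{12}x to the remainder.
  leading term y^{2}: no divisor's leading term divides it; move \tfrac{1}{4}y^{2} to the remainder.
  leading term y: no divisor's leading term divides it; move \tfrac{23}{24}y to the remainder.
  leading term 1: no divisor's leading term divides it; move \tfrac{31}{72} to the remainder.
  remainder -\tfrac{5}{12}x + \tfrac{1}{4}y^{2} + \tfrac{23}{24}y + \tfrac{31}{72} ≠ 0; add g_3 = -\tfrac{5}{12}x + \tfrac{1}{4}y^{2} + \tfrac{23}{24}y + \tfrac{31}{72} to the basis.

S(f_1,g_3): lcm = xy. S = -\tfrac{1}{12}x + \tfrac{3}{5}y^{3} + \tfrac{51}{20}y^{2} + \tfrac{199}{120}y + \tfrac{7}{8}.
  leading term x: subtract (\tfrac{1}{5})·g_3 from -\tfrac{1}{12}x + \tfrac{3}{5}y^{3} + \tfrac{51}{20}y^{2} + \tfrac{199}{120}y + \tfrac{7}{8} → \tfrac{3}{5}y^{3} + \tfrac{5}{2}y^{2} + \tfrac{22}{15}y + \tfrac{71}{90}
  leading term y^{3}: no divisor's leading term divides it; move \tfrac{3}{5}y^{3} to the remainder.
  leading term y^{2}: no divisor's leading term divides it; move \tfrac{5}{2}y^{2} to the remainder.
  leading term y: no divisor's leading term divides it; move \tfrac{22}{15}y to the remainder.
  leading term 1: no divisor's leading term divides it; move \tfrac{71}{90} to the remainder.
  remainder \tfrac{3}{5}y^{3} + \tfrac{5}{2}y^{2} + \tfrac{22}{15}y + \tfrac{71}{90} ≠ 0; add g_4 = \tfrac{3}{5}y^{3} + \tfrac{5}{2}y^{2} + \tfrac{22}{15}y + \tfrac{71}{90} to the basis.

The other S-polynomials (S(f_2,g_3), S(f_1,g_4), S(f_2,g_4), S(g_3,g_4)) all reduce to 0 modulo the current basis, so we have a Gröbner basis.
Inter-reduce: drop elements whose leading term is divisible by another's, tail-reduce, and make monic.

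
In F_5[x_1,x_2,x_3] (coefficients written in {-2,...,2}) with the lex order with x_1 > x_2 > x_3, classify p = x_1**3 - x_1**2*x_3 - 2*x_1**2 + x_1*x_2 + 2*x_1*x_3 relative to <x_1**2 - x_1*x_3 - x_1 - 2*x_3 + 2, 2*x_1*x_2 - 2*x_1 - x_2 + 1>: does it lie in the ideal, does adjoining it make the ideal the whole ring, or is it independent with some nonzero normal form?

x_1**3 - x_1**2*x_3 - 2*x_1**2 + x_1*x_2 + 2*x_1*x_3 is independent of I; its normal form modulo I is -2*x_1*x_3 - 2*x_1 - 2*x_3 + 2.

First compute the reduced Gröbner basis of I by Buchberger's algorithm.
f_1 = x_1**2 - x_1*x_3 - x_1 - 2*x_3 + 2, LT = x_1**2.
f_2 = 2*x_1*x_2 - 2*x_1 - x_2 + 1, LT = x_1*x_2.

S(f_1,f_2): lcm = x_1**2*x_2. S = x_1**2 - x_1*x_2*x_3 + 2*x_1*x_2 + 2*x_1 - 2*x_2*x_3 + 2*x_2.
  leading term x_1**2: subtract (1)·f_1 from x_1**2 - x_1*x_2*x_3 + 2*x_1*x_2 + 2*x_1 - 2*x_2*x_3 + 2*x_2 → -x_1*x_2*x_3 + 2*x_1*x_2 + x_1*x_3 - 2*x_1 - 2*x_2*x_3 + 2*x_2 + 2*x_3 - 2
  leading term x_1*x_2*x_3: subtract (2*x_3)·f_2 from -x_1*x_2*x_3 + 2*x_1*x_2 + x_1*x_3 - 2*x_1 - 2*x_2*x_3 + 2*x_2 + 2*x_3 - 2 → 2*x_1*x_2 - 2*x_1 + 2*x_2 - 2
  leading term x_1*x_2: subtract (1)·f_2 from 2*x_1*x_2 - 2*x_1 + 2*x_2 - 2 → -2*x_2 + 2
  leading term x_2: no divisor's leading term divides it; move -2*x_2 to the remainder.
  leading term 1: no divisor's leading term divides it; move 2 to the remainder.
  remainder -2*x_2 + 2 ≠ 0; add h_3 = -2*x_2 + 2 to the basis.

S(f_1,h_3): leading monomials are coprime, so the S-polynomial reduces to 0 (Buchberger's first criterion).
S(f_2,h_3): lcm = x_1*x_2. S = 2*x_2 - 2.
  leading term x_2: subtract (-1)·h_3 from 2*x_2 - 2 → 0
  remainder 0.

Every S-polynomial of the final basis reduces to 0, so we have a Gröbner basis.
Inter-reduce: drop elements whose leading term is divisible by another's, tail-reduce, and make monic.
Reduced Gröbner basis: {x_1**2 - x_1*x_3 - x_1 - 2*x_3 + 2, x_2 - 1}.
Label its elements g_1 = x_1**2 - x_1*x_3 - x_1 - 2*x_3 + 2, g_2 = x_2 - 1.

Reduce p = x_1**3 - x_1**2*x_3 - 2*x_1**2 + x_1*x_2 + 2*x_1*x_3 modulo G:
  leading term x_1**3: subtract (x_1)·g_1 from x_1**3 - x_1**2*x_3 - 2*x_1**2 + x_1*x_2 + 2*x_1*x_3 → -x_1**2 + x_1*x_2 - x_1*x_3 - 2*x_1
  leading term x_1**2: subtract (-1)·g_1 from -x_1**2 + x_1*x_2 - x_1*x_3 - 2*x_1 → x_1*x_2 - 2*x_1*x_3 + 2*x_1 - 2*x_3 + 2
  leading term x_1*x_2: subtract (x_1)·g_2 from x_1*x_2 - 2*x_1*x_3 + 2*x_1 - 2*x_3 + 2 → -2*x_1*x_3 - 2*x_1 - 2*x_3 + 2
  leading term x_1*x_3: no divisor's leading term divides it; move -2*x_1*x_3 to the remainder.
  leading term x_1: no divisor's leading term divides it; move -2*x_1 to the remainder.
  leading term x_3: no divisor's leading term divides it; move -2*x_3 to the remainder.
  leading term 1: no divisor's leading term divides it; move 2 to the remainder.
  normal form = -2*x_1*x_3 - 2*x_1 - 2*x_3 + 2.
The normal form is nonzero, so p ∉ I. Since p minus its normal form lies in I, I + (p) = I + (r) where r = -2*x_1*x_3 - 2*x_1 - 2*x_3 + 2; decide whether this ideal is the whole ring.
Run Buchberger on G together with r (pairs among the g_i already reduce to 0 since G is a Gröbner basis):
g_1 = x_1**2 - x_1*x_3 - x_1 - 2*x_3 + 2, LT = x_1**2.
g_2 = x_2 - 1, LT = x_2.
r = -2*x_1*x_3 - 2*x_1 - 2*x_3 + 2, LT = x_1*x_3.

S(g_1,g_2): leading monomials are coprime, so the S-polynomial reduces to 0 (Buchberger's first criterion).
S(g_1,r): lcm = x_1**2*x_3. S = -x_1**2 - x_1*x_3**2 - 2*x_1*x_3 + x_1 - 2*x_3**2 + 2*x_3.
  leading term x_1**2: subtract (-1)·g_1 from -x_1**2 - x_1*x_3**2 - 2*x_1*x_3 + x_1 - 2*x_3**2 + 2*x_3 → -x_1*x_3**2 + 2*x_1*x_3 - 2*x_3**2 + 2
  leading term x_1*x_3**2: subtract (-2*x_3)·r from -x_1*x_3**2 + 2*x_1*x_3 - 2*x_3**2 + 2 → -2*x_1*x_3 - x_3**2 - x_3 + 2
  leading term x_1*x_3: subtract (1)·r from -2*x_1*x_3 - x_3**2 - x_3 + 2 → 2*x_1 - x_3**2 + x_3
  leading term x_1: no divisor's leading term divides it; move 2*x_1 to the remainder.
  leading term x_3**2: no divisor's leading term divides it; move -x_3**2 to the remainder.
  leading term x_3: no divisor's leading term divides it; move x_3 to the remainder.
  remainder 2*x_1 - x_3**2 + x_3 ≠ 0; add m_4 = 2*x_1 - x_3**2 + x_3 to the basis.

S(g_2,r): leading monomials are coprime, so the S-polynomial reduces to 0 (Buchberger's first criterion).
S(g_1,m_4): lcm = x_1**2. S = -2*x_1*x_3**2 + x_1*x_3 - x_1 - 2*x_3 + 2.
  leading term x_1*x_3**2: subtract (x_3)·r from -2*x_1*x_3**2 + x_1*x_3 - x_1 - 2*x_3 + 2 → -2*x_1*x_3 - x_1 + 2*x_3**2 + x_3 + 2
  leading term x_1*x_3: subtract (1)·r from -2*x_1*x_3 - x_1 + 2*x_3**2 + x_3 + 2 → x_1 + 2*x_3**2 - 2*x_3
  leading term x_1: subtract (-2)·m_4 from x_1 + 2*x_3**2 - 2*x_3 → 0
  remainder 0.

S(g_2,m_4): leading monomials are coprime, so the S-polynomial reduces to 0 (Buchberger's first criterion).
S(r,m_4): lcm = x_1*x_3. S = x_1 - 2*x_3**3 + 2*x_3**2 + x_3 - 1.
  leading term x_1: subtract (-2)·m_4 from x_1 - 2*x_3**3 + 2*x_3**2 + x_3 - 1 → -2*x_3**3 - 2*x_3 - 1
  leading term x_3**3: no divisor's leading term divides it; move -2*x_3**3 to the remainder.
  leading term x_3: no divisor's leading term divides it; move -2*x_3 to the remainder.
  leading term 1: no divisor's leading term divides it; move -1 to the remainder.
  remainder -2*x_3**3 - 2*x_3 - 1 ≠ 0; add m_5 = -2*x_3**3 - 2*x_3 - 1 to the basis.

S(g_1,m_5): leading monomials are coprime, so the S-polynomial reduces to 0 (Buchberger's first criterion).
S(g_2,m_5): leading monomials are coprime, so the S-polynomial reduces to 0 (Buchberger's first criterion).
S(r,m_5): lcm = x_1*x_3**3. S = x_1*x_3**2 - x_1*x_3 + 2*x_1 + x_3**3 - x_3**2.
  leading term x_1*x_3**2: subtract (2*x_3)·r from x_1*x_3**2 - x_1*x_3 + 2*x_1 + x_3**3 - x_3**2 → -2*x_1*x_3 + 2*x_1 + x_3**3 - 2*x_3**2 + x_3
  leading term x_1*x_3: subtract (1)·r from -2*x_1*x_3 + 2*x_1 + x_3**3 - 2*x_3**2 + x_3 → -x_1 + x_3**3 - 2*x_3**2 - 2*x_3 - 2
  leading term x_1: subtract (2)·m_4 from -x_1 + x_3**3 - 2*x_3**2 - 2*x_3 - 2 → x_3**3 + x_3 - 2
  leading term x_3**3: subtract (2)·m_5 from x_3**3 + x_3 - 2 → 0
  remainder 0.

S(m_4,m_5): leading monomials are coprime, so the S-polynomial reduces to 0 (Buchberger's first criterion).
Every S-polynomial of the final basis reduces to 0, so we have a Gröbner basis.
Inter-reduce: drop elements whose leading term is divisible by another's, tail-reduce, and make monic.
Reduced Gröbner basis: {x_1 + 2*x_3**2 - 2*x_3, x_2 - 1, x_3**3 + x_3 - 2}.
The reduced Gröbner basis of I + (p) is {x_1 + 2*x_3**2 - 2*x_3, x_2 - 1, x_3**3 + x_3 - 2} ≠ {1}, a proper ideal, so the enlarged system stays consistent: p is independent of I, with normal form -2*x_1*x_3 - 2*x_1 - 2*x_3 + 2.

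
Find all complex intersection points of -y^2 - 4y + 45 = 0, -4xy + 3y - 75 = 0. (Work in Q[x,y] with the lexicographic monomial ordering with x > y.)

Compute a lex Gröbner basis by Buchberger's algorithm.
f_1 = -y^2 - 4y + 45, LT = y^2.
f_2 = -4xy + 3y - 75, LT = xy.

S(f_1,f_2): lcm = xy^2. S = 4xy - 45x + 3/4y^2 - 75/4y.
  leading term xy: subtract (-1)·f_2 from 4xy - 45x + 3/4y^2 - 75/4y → -45x + 3/4y^2 - 63/4y - 75
  leading term x: no divisor's leading term divides it; move -45x to the remainder.
  leading term y^2: subtract (-3/4)·f_1 from 3/4y^2 - 63/4y - 75 → -75/4y - 165/4
  leading term y: no divisor's leading term divides it; move -75/4y to the remainder.
  leading term 1: no divisor's leading term divides it; move -165/4 to the remainder.
  remainder -45x - 75/4y - 165/4 ≠ 0; add h_3 = -45x - 75/4y - 165/4 to the basis.

S(f_1,h_3): leading monomials are coprime, so the S-polynomial reduces to 0 (Buchberger's first criterion).
S(f_2,h_3): lcm = xy. S = -5/12y^2 - 5/3y + 75/4.
  leading term y^2: subtract (5/12)·f_1 from -5/12y^2 - 5/3y + 75/4 → 0
  remainder 0.

Every S-polynomial of the final basis reduces to 0, so we have a Gröbner basis.
Inter-reduce: drop elements whose leading term is divisible by another's, tail-reduce, and make monic.
Reduced Gröbner basis: {x + 5/12y + 11/12, y^2 + 4y - 45}.

Since the basis is lex-ordered, y^2 + 4y - 45 is univariate in y. Its roots are {-9, 5}. Back-substituting each root into the other basis elements fixes the other coordinates.
  y = -9: the earlier basis element becomes x - 17/6 = 0, giving x = 17/6 — point (17/6, -9).
  y = 5: the earlier basis element becomes x + 3 = 0, giving x = -3 — point (-3, 5).
Check: every point annihilates each of the original generators.

{(17/6, -9), (-3, 5)}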